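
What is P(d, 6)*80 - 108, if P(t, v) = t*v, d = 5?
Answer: 2292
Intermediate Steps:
P(d, 6)*80 - 108 = (5*6)*80 - 108 = 30*80 - 108 = 2400 - 108 = 2292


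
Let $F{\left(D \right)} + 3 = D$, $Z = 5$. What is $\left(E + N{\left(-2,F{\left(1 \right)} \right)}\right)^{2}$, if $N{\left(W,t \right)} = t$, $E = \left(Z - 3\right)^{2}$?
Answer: $4$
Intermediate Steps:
$F{\left(D \right)} = -3 + D$
$E = 4$ ($E = \left(5 - 3\right)^{2} = 2^{2} = 4$)
$\left(E + N{\left(-2,F{\left(1 \right)} \right)}\right)^{2} = \left(4 + \left(-3 + 1\right)\right)^{2} = \left(4 - 2\right)^{2} = 2^{2} = 4$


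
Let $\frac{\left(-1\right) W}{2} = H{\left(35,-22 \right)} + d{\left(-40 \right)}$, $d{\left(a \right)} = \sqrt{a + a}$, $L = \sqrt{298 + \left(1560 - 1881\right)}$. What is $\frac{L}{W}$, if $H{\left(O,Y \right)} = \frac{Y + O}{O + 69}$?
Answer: $- \frac{4 \sqrt{23}}{- i + 32 \sqrt{5}} \approx -0.26804 - 0.003746 i$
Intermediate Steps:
$L = i \sqrt{23}$ ($L = \sqrt{298 - 321} = \sqrt{-23} = i \sqrt{23} \approx 4.7958 i$)
$H{\left(O,Y \right)} = \frac{O + Y}{69 + O}$
$d{\left(a \right)} = \sqrt{2} \sqrt{a}$ ($d{\left(a \right)} = \sqrt{2 a} = \sqrt{2} \sqrt{a}$)
$W = - \frac{1}{4} - 8 i \sqrt{5}$ ($W = - 2 \left(\frac{35 - 22}{69 + 35} + \sqrt{2} \sqrt{-40}\right) = - 2 \left(\frac{1}{104} \cdot 13 + \sqrt{2} \cdot 2 i \sqrt{10}\right) = - 2 \left(\frac{1}{104} \cdot 13 + 4 i \sqrt{5}\right) = - 2 \left(\frac{1}{8} + 4 i \sqrt{5}\right) = - \frac{1}{4} - 8 i \sqrt{5} \approx -0.25 - 17.889 i$)
$\frac{L}{W} = \frac{i \sqrt{23}}{- \frac{1}{4} - 8 i \sqrt{5}}$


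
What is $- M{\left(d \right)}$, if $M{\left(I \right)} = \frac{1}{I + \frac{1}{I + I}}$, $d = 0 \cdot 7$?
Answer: $0$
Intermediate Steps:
$d = 0$
$M{\left(I \right)} = \frac{1}{I + \frac{1}{2 I}}$
$- M{\left(d \right)} = - \frac{2 \cdot 0}{1 + 2 \cdot 0^{2}} = - \frac{2 \cdot 0}{1 + 2 \cdot 0} = - \frac{2 \cdot 0}{1 + 0} = - \frac{2 \cdot 0}{1} = - 2 \cdot 0 \cdot 1 = \left(-1\right) 0 = 0$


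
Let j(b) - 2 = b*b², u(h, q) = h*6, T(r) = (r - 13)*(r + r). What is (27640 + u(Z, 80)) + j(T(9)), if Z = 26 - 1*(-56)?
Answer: -345114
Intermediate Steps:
Z = 82 (Z = 26 + 56 = 82)
T(r) = 2*r*(-13 + r) (T(r) = (-13 + r)*(2*r) = 2*r*(-13 + r))
u(h, q) = 6*h
j(b) = 2 + b³ (j(b) = 2 + b*b² = 2 + b³)
(27640 + u(Z, 80)) + j(T(9)) = (27640 + 6*82) + (2 + (2*9*(-13 + 9))³) = (27640 + 492) + (2 + (2*9*(-4))³) = 28132 + (2 + (-72)³) = 28132 + (2 - 373248) = 28132 - 373246 = -345114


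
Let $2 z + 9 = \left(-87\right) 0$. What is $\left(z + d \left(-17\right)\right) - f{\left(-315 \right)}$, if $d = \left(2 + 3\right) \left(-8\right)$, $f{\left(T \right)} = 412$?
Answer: $\frac{527}{2} \approx 263.5$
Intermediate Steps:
$z = - \frac{9}{2}$ ($z = - \frac{9}{2} + \frac{\left(-87\right) 0}{2} = - \frac{9}{2} + \frac{1}{2} \cdot 0 = - \frac{9}{2} + 0 = - \frac{9}{2} \approx -4.5$)
$d = -40$ ($d = 5 \left(-8\right) = -40$)
$\left(z + d \left(-17\right)\right) - f{\left(-315 \right)} = \left(- \frac{9}{2} - -680\right) - 412 = \left(- \frac{9}{2} + 680\right) - 412 = \frac{1351}{2} - 412 = \frac{527}{2}$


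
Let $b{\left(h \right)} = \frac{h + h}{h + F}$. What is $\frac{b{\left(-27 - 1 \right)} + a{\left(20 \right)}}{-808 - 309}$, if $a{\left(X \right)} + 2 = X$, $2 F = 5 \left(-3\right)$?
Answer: $- \frac{1390}{79307} \approx -0.017527$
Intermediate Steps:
$F = - \frac{15}{2}$ ($F = \frac{5 \left(-3\right)}{2} = \frac{1}{2} \left(-15\right) = - \frac{15}{2} \approx -7.5$)
$a{\left(X \right)} = -2 + X$
$b{\left(h \right)} = \frac{2 h}{- \frac{15}{2} + h}$ ($b{\left(h \right)} = \frac{h + h}{h - \frac{15}{2}} = \frac{2 h}{- \frac{15}{2} + h}$)
$\frac{b{\left(-27 - 1 \right)} + a{\left(20 \right)}}{-808 - 309} = \frac{\frac{4 \left(-27 - 1\right)}{-15 + 2 \left(-27 - 1\right)} + \left(-2 + 20\right)}{-808 - 309} = \frac{4 \left(-28\right) \frac{1}{-15 + 2 \left(-28\right)} + 18}{-1117} = \left(4 \left(-28\right) \frac{1}{-15 - 56} + 18\right) \left(- \frac{1}{1117}\right) = \left(4 \left(-28\right) \frac{1}{-71} + 18\right) \left(- \frac{1}{1117}\right) = \left(4 \left(-28\right) \left(- \frac{1}{71}\right) + 18\right) \left(- \frac{1}{1117}\right) = \left(\frac{112}{71} + 18\right) \left(- \frac{1}{1117}\right) = \frac{1390}{71} \left(- \frac{1}{1117}\right) = - \frac{1390}{79307}$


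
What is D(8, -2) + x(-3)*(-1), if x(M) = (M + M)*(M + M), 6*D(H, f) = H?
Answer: -104/3 ≈ -34.667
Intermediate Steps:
D(H, f) = H/6
x(M) = 4*M² (x(M) = (2*M)*(2*M) = 4*M²)
D(8, -2) + x(-3)*(-1) = (⅙)*8 + (4*(-3)²)*(-1) = 4/3 + (4*9)*(-1) = 4/3 + 36*(-1) = 4/3 - 36 = -104/3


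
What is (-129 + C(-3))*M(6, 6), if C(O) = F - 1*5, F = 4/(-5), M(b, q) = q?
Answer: -4044/5 ≈ -808.80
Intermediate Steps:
F = -⅘ (F = 4*(-⅕) = -⅘ ≈ -0.80000)
C(O) = -29/5 (C(O) = -⅘ - 1*5 = -⅘ - 5 = -29/5)
(-129 + C(-3))*M(6, 6) = (-129 - 29/5)*6 = -674/5*6 = -4044/5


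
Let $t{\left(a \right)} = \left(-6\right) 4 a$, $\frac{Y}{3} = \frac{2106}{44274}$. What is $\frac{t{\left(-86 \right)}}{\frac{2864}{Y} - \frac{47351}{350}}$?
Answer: $\frac{760687200}{7346848997} \approx 0.10354$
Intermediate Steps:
$Y = \frac{1053}{7379}$ ($Y = 3 \cdot \frac{2106}{44274} = 3 \cdot 2106 \cdot \frac{1}{44274} = 3 \cdot \frac{351}{7379} = \frac{1053}{7379} \approx 0.1427$)
$t{\left(a \right)} = - 24 a$
$\frac{t{\left(-86 \right)}}{\frac{2864}{Y} - \frac{47351}{350}} = \frac{\left(-24\right) \left(-86\right)}{\frac{2864}{\frac{1053}{7379}} - \frac{47351}{350}} = \frac{2064}{2864 \cdot \frac{7379}{1053} - \frac{47351}{350}} = \frac{2064}{\frac{21133456}{1053} - \frac{47351}{350}} = \frac{2064}{\frac{7346848997}{368550}} = 2064 \cdot \frac{368550}{7346848997} = \frac{760687200}{7346848997}$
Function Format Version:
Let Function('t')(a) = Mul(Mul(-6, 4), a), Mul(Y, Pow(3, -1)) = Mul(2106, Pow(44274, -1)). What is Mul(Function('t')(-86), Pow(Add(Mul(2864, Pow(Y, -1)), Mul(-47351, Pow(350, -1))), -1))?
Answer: Rational(760687200, 7346848997) ≈ 0.10354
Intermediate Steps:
Y = Rational(1053, 7379) (Y = Mul(3, Mul(2106, Pow(44274, -1))) = Mul(3, Mul(2106, Rational(1, 44274))) = Mul(3, Rational(351, 7379)) = Rational(1053, 7379) ≈ 0.14270)
Function('t')(a) = Mul(-24, a)
Mul(Function('t')(-86), Pow(Add(Mul(2864, Pow(Y, -1)), Mul(-47351, Pow(350, -1))), -1)) = Mul(Mul(-24, -86), Pow(Add(Mul(2864, Pow(Rational(1053, 7379), -1)), Mul(-47351, Pow(350, -1))), -1)) = Mul(2064, Pow(Add(Mul(2864, Rational(7379, 1053)), Mul(-47351, Rational(1, 350))), -1)) = Mul(2064, Pow(Add(Rational(21133456, 1053), Rational(-47351, 350)), -1)) = Mul(2064, Pow(Rational(7346848997, 368550), -1)) = Mul(2064, Rational(368550, 7346848997)) = Rational(760687200, 7346848997)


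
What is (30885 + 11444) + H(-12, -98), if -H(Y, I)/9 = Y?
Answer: 42437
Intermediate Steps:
H(Y, I) = -9*Y
(30885 + 11444) + H(-12, -98) = (30885 + 11444) - 9*(-12) = 42329 + 108 = 42437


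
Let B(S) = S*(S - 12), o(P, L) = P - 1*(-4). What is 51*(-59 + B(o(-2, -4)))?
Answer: -4029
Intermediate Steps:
o(P, L) = 4 + P (o(P, L) = P + 4 = 4 + P)
B(S) = S*(-12 + S)
51*(-59 + B(o(-2, -4))) = 51*(-59 + (4 - 2)*(-12 + (4 - 2))) = 51*(-59 + 2*(-12 + 2)) = 51*(-59 + 2*(-10)) = 51*(-59 - 20) = 51*(-79) = -4029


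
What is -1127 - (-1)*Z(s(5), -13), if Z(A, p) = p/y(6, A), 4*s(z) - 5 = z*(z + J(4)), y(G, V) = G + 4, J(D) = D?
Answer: -11283/10 ≈ -1128.3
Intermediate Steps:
y(G, V) = 4 + G
s(z) = 5/4 + z*(4 + z)/4 (s(z) = 5/4 + (z*(z + 4))/4 = 5/4 + (z*(4 + z))/4 = 5/4 + z*(4 + z)/4)
Z(A, p) = p/10 (Z(A, p) = p/(4 + 6) = p/10)
-1127 - (-1)*Z(s(5), -13) = -1127 - (-1)*(1/10)*(-13) = -1127 - (-1)*(-13)/10 = -1127 - 1*13/10 = -1127 - 13/10 = -11283/10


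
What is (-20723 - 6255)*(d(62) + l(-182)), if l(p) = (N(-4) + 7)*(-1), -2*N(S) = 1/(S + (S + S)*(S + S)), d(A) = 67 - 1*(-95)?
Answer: -250908889/60 ≈ -4.1818e+6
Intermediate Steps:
d(A) = 162 (d(A) = 67 + 95 = 162)
N(S) = -1/(2*(S + 4*S²)) (N(S) = -1/(2*(S + (S + S)*(S + S))) = -1/(2*(S + (2*S)*(2*S))) = -1/(2*(S + 4*S²)))
l(p) = -839/120 (l(p) = (-½/(-4*(1 + 4*(-4))) + 7)*(-1) = (-½*(-¼)/(1 - 16) + 7)*(-1) = (-½*(-¼)/(-15) + 7)*(-1) = (-½*(-¼)*(-1/15) + 7)*(-1) = (-1/120 + 7)*(-1) = (839/120)*(-1) = -839/120)
(-20723 - 6255)*(d(62) + l(-182)) = (-20723 - 6255)*(162 - 839/120) = -26978*18601/120 = -250908889/60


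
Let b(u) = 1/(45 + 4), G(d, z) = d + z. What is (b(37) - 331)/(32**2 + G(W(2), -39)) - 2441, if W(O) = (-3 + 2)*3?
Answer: -58736128/24059 ≈ -2441.3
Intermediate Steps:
W(O) = -3 (W(O) = -1*3 = -3)
b(u) = 1/49
(b(37) - 331)/(32**2 + G(W(2), -39)) - 2441 = (1/49 - 331)/(32**2 + (-3 - 39)) - 2441 = -16218/(49*(1024 - 42)) - 2441 = -16218/49/982 - 2441 = -16218/49*1/982 - 2441 = -8109/24059 - 2441 = -58736128/24059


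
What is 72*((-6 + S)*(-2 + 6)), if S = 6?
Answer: 0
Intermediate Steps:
72*((-6 + S)*(-2 + 6)) = 72*((-6 + 6)*(-2 + 6)) = 72*(0*4) = 72*0 = 0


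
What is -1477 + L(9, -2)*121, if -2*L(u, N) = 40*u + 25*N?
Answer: -20232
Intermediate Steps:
L(u, N) = -20*u - 25*N/2 (L(u, N) = -(40*u + 25*N)/2 = -(25*N + 40*u)/2 = -20*u - 25*N/2)
-1477 + L(9, -2)*121 = -1477 + (-20*9 - 25/2*(-2))*121 = -1477 + (-180 + 25)*121 = -1477 - 155*121 = -1477 - 18755 = -20232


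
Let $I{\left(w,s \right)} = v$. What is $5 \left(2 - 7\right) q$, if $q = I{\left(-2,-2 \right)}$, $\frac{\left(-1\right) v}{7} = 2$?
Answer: $350$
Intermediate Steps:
$v = -14$ ($v = \left(-7\right) 2 = -14$)
$I{\left(w,s \right)} = -14$
$q = -14$
$5 \left(2 - 7\right) q = 5 \left(2 - 7\right) \left(-14\right) = 5 \left(-5\right) \left(-14\right) = \left(-25\right) \left(-14\right) = 350$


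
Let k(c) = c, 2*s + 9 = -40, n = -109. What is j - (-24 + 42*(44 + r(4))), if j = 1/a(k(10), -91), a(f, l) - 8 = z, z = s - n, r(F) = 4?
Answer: -368518/185 ≈ -1992.0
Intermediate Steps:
s = -49/2 (s = -9/2 + (1/2)*(-40) = -9/2 - 20 = -49/2 ≈ -24.500)
z = 169/2 (z = -49/2 - 1*(-109) = -49/2 + 109 = 169/2 ≈ 84.500)
a(f, l) = 185/2 (a(f, l) = 8 + 169/2 = 185/2)
j = 2/185 (j = 1/(185/2) = 2/185 ≈ 0.010811)
j - (-24 + 42*(44 + r(4))) = 2/185 - (-24 + 42*(44 + 4)) = 2/185 - (-24 + 42*48) = 2/185 - (-24 + 2016) = 2/185 - 1*1992 = 2/185 - 1992 = -368518/185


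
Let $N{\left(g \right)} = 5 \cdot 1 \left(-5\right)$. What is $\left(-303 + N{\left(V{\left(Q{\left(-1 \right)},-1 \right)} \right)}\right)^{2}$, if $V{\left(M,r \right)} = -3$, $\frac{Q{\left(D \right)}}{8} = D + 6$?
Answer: $107584$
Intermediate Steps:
$Q{\left(D \right)} = 48 + 8 D$ ($Q{\left(D \right)} = 8 \left(D + 6\right) = 8 \left(6 + D\right) = 48 + 8 D$)
$N{\left(g \right)} = -25$ ($N{\left(g \right)} = 5 \left(-5\right) = -25$)
$\left(-303 + N{\left(V{\left(Q{\left(-1 \right)},-1 \right)} \right)}\right)^{2} = \left(-303 - 25\right)^{2} = \left(-328\right)^{2} = 107584$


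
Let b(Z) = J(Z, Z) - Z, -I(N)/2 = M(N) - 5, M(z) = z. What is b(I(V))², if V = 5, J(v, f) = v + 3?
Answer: 9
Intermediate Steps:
J(v, f) = 3 + v
I(N) = 10 - 2*N (I(N) = -2*(N - 5) = -2*(-5 + N) = 10 - 2*N)
b(Z) = 3 (b(Z) = (3 + Z) - Z = 3)
b(I(V))² = 3² = 9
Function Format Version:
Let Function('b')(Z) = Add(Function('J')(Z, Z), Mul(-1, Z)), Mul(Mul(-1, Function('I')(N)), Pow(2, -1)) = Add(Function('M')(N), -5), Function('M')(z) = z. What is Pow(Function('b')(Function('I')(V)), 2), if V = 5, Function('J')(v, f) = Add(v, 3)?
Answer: 9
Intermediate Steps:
Function('J')(v, f) = Add(3, v)
Function('I')(N) = Add(10, Mul(-2, N)) (Function('I')(N) = Mul(-2, Add(N, -5)) = Mul(-2, Add(-5, N)) = Add(10, Mul(-2, N)))
Function('b')(Z) = 3 (Function('b')(Z) = Add(Add(3, Z), Mul(-1, Z)) = 3)
Pow(Function('b')(Function('I')(V)), 2) = Pow(3, 2) = 9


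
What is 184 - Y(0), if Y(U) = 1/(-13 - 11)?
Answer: 4417/24 ≈ 184.04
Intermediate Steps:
Y(U) = -1/24 (Y(U) = 1/(-24) = -1/24)
184 - Y(0) = 184 - 1*(-1/24) = 184 + 1/24 = 4417/24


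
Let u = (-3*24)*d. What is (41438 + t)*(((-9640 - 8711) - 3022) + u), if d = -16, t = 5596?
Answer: -951074514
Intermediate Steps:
u = 1152 (u = -3*24*(-16) = -72*(-16) = 1152)
(41438 + t)*(((-9640 - 8711) - 3022) + u) = (41438 + 5596)*(((-9640 - 8711) - 3022) + 1152) = 47034*((-18351 - 3022) + 1152) = 47034*(-21373 + 1152) = 47034*(-20221) = -951074514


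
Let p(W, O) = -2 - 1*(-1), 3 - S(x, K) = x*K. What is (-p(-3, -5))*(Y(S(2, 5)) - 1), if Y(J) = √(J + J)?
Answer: -1 + I*√14 ≈ -1.0 + 3.7417*I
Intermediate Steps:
S(x, K) = 3 - K*x (S(x, K) = 3 - x*K = 3 - K*x)
Y(J) = √2*√J (Y(J) = √(2*J) = √2*√J)
p(W, O) = -1 (p(W, O) = -2 + 1 = -1)
(-p(-3, -5))*(Y(S(2, 5)) - 1) = (-1*(-1))*(√2*√(3 - 1*5*2) - 1) = 1*(√2*√(3 - 10) - 1) = 1*(√2*√(-7) - 1) = 1*(√2*(I*√7) - 1) = 1*(I*√14 - 1) = 1*(-1 + I*√14) = -1 + I*√14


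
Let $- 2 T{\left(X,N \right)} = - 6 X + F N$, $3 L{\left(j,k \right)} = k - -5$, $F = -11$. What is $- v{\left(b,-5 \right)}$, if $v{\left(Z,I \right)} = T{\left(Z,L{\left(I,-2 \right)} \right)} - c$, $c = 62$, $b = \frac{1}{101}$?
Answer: $\frac{11407}{202} \approx 56.47$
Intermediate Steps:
$L{\left(j,k \right)} = \frac{5}{3} + \frac{k}{3}$ ($L{\left(j,k \right)} = \frac{k - -5}{3} = \frac{k + 5}{3} = \frac{5 + k}{3} = \frac{5}{3} + \frac{k}{3}$)
$T{\left(X,N \right)} = 3 X + \frac{11 N}{2}$ ($T{\left(X,N \right)} = - \frac{- 6 X - 11 N}{2} = - \frac{- 11 N - 6 X}{2} = 3 X + \frac{11 N}{2}$)
$b = \frac{1}{101} \approx 0.009901$
$v{\left(Z,I \right)} = - \frac{113}{2} + 3 Z$ ($v{\left(Z,I \right)} = \left(3 Z + \frac{11 \left(\frac{5}{3} + \frac{1}{3} \left(-2\right)\right)}{2}\right) - 62 = \left(3 Z + \frac{11 \left(\frac{5}{3} - \frac{2}{3}\right)}{2}\right) - 62 = \left(3 Z + \frac{11}{2} \cdot 1\right) - 62 = \left(3 Z + \frac{11}{2}\right) - 62 = \left(\frac{11}{2} + 3 Z\right) - 62 = - \frac{113}{2} + 3 Z$)
$- v{\left(b,-5 \right)} = - (- \frac{113}{2} + 3 \cdot \frac{1}{101}) = - (- \frac{113}{2} + \frac{3}{101}) = \left(-1\right) \left(- \frac{11407}{202}\right) = \frac{11407}{202}$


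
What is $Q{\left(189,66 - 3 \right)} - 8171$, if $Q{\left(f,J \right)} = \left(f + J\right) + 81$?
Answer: $-7838$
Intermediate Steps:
$Q{\left(f,J \right)} = 81 + J + f$ ($Q{\left(f,J \right)} = \left(J + f\right) + 81 = 81 + J + f$)
$Q{\left(189,66 - 3 \right)} - 8171 = \left(81 + \left(66 - 3\right) + 189\right) - 8171 = \left(81 + 63 + 189\right) - 8171 = 333 - 8171 = -7838$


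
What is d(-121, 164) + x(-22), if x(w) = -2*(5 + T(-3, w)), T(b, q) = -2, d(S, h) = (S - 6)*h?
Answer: -20834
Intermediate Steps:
d(S, h) = h*(-6 + S) (d(S, h) = (-6 + S)*h = h*(-6 + S))
x(w) = -6 (x(w) = -2*(5 - 2) = -2*3 = -6)
d(-121, 164) + x(-22) = 164*(-6 - 121) - 6 = 164*(-127) - 6 = -20828 - 6 = -20834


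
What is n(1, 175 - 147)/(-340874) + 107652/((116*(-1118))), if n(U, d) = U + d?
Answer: -2293720550/2762954207 ≈ -0.83017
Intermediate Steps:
n(1, 175 - 147)/(-340874) + 107652/((116*(-1118))) = (1 + (175 - 147))/(-340874) + 107652/((116*(-1118))) = (1 + 28)*(-1/340874) + 107652/(-129688) = 29*(-1/340874) + 107652*(-1/129688) = -29/340874 - 26913/32422 = -2293720550/2762954207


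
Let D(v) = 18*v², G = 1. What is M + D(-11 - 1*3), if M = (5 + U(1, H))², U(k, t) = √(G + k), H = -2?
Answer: 3555 + 10*√2 ≈ 3569.1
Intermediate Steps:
U(k, t) = √(1 + k)
M = (5 + √2)² (M = (5 + √(1 + 1))² = (5 + √2)² ≈ 41.142)
M + D(-11 - 1*3) = (5 + √2)² + 18*(-11 - 1*3)² = (5 + √2)² + 18*(-11 - 3)² = (5 + √2)² + 18*(-14)² = (5 + √2)² + 18*196 = (5 + √2)² + 3528 = 3528 + (5 + √2)²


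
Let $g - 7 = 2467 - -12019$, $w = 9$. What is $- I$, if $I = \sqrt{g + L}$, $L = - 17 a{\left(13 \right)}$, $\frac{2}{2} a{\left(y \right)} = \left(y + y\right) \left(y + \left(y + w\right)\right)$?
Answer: $- i \sqrt{977} \approx - 31.257 i$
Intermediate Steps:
$a{\left(y \right)} = 2 y \left(9 + 2 y\right)$ ($a{\left(y \right)} = \left(y + y\right) \left(y + \left(y + 9\right)\right) = 2 y \left(y + \left(9 + y\right)\right) = 2 y \left(9 + 2 y\right)$)
$g = 14493$ ($g = 7 + \left(2467 - -12019\right) = 7 + \left(2467 + 12019\right) = 7 + 14486 = 14493$)
$L = -15470$ ($L = - 17 \cdot 2 \cdot 13 \left(9 + 2 \cdot 13\right) = - 17 \cdot 2 \cdot 13 \left(9 + 26\right) = - 17 \cdot 2 \cdot 13 \cdot 35 = \left(-17\right) 910 = -15470$)
$I = i \sqrt{977}$ ($I = \sqrt{14493 - 15470} = \sqrt{-977} = i \sqrt{977} \approx 31.257 i$)
$- I = - i \sqrt{977}$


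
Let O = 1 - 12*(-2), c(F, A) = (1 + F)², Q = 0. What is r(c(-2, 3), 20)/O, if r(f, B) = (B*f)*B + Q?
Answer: 16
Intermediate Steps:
r(f, B) = f*B² (r(f, B) = (B*f)*B + 0 = f*B² + 0 = f*B²)
O = 25 (O = 1 + 24 = 25)
r(c(-2, 3), 20)/O = ((1 - 2)²*20²)/25 = ((-1)²*400)*(1/25) = (1*400)*(1/25) = 400*(1/25) = 16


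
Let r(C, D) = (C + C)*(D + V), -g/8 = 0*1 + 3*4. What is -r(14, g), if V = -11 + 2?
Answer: 2940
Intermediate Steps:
V = -9
g = -96 (g = -8*(0*1 + 3*4) = -8*(0 + 12) = -8*12 = -96)
r(C, D) = 2*C*(-9 + D) (r(C, D) = (C + C)*(D - 9) = (2*C)*(-9 + D) = 2*C*(-9 + D))
-r(14, g) = -2*14*(-9 - 96) = -2*14*(-105) = -1*(-2940) = 2940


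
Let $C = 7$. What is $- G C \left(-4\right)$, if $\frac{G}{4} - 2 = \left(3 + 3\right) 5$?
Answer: $3584$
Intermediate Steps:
$G = 128$ ($G = 8 + 4 \left(3 + 3\right) 5 = 8 + 4 \cdot 6 \cdot 5 = 8 + 4 \cdot 30 = 8 + 120 = 128$)
$- G C \left(-4\right) = - 128 \cdot 7 \left(-4\right) = - 896 \left(-4\right) = \left(-1\right) \left(-3584\right) = 3584$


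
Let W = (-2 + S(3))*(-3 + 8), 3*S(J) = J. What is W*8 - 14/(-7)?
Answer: -38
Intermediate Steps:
S(J) = J/3
W = -5 (W = (-2 + (⅓)*3)*(-3 + 8) = (-2 + 1)*5 = -1*5 = -5)
W*8 - 14/(-7) = -5*8 - 14/(-7) = -40 - 14*(-⅐) = -40 + 2 = -38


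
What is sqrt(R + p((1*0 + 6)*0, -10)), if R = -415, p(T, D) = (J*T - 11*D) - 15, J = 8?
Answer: 8*I*sqrt(5) ≈ 17.889*I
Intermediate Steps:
p(T, D) = -15 - 11*D + 8*T (p(T, D) = (8*T - 11*D) - 15 = (-11*D + 8*T) - 15 = -15 - 11*D + 8*T)
sqrt(R + p((1*0 + 6)*0, -10)) = sqrt(-415 + (-15 - 11*(-10) + 8*((1*0 + 6)*0))) = sqrt(-415 + (-15 + 110 + 8*((0 + 6)*0))) = sqrt(-415 + (-15 + 110 + 8*(6*0))) = sqrt(-415 + (-15 + 110 + 8*0)) = sqrt(-415 + (-15 + 110 + 0)) = sqrt(-415 + 95) = sqrt(-320) = 8*I*sqrt(5)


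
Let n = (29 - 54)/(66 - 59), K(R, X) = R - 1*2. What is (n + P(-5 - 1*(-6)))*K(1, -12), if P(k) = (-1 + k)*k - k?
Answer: 32/7 ≈ 4.5714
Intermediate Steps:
K(R, X) = -2 + R (K(R, X) = R - 2 = -2 + R)
n = -25/7 ≈ -3.5714
P(k) = -k + k*(-1 + k) (P(k) = k*(-1 + k) - k = -k + k*(-1 + k))
(n + P(-5 - 1*(-6)))*K(1, -12) = (-25/7 + (-5 - 1*(-6))*(-2 + (-5 - 1*(-6))))*(-2 + 1) = (-25/7 + (-5 + 6)*(-2 + (-5 + 6)))*(-1) = (-25/7 + 1*(-2 + 1))*(-1) = (-25/7 + 1*(-1))*(-1) = (-25/7 - 1)*(-1) = -32/7*(-1) = 32/7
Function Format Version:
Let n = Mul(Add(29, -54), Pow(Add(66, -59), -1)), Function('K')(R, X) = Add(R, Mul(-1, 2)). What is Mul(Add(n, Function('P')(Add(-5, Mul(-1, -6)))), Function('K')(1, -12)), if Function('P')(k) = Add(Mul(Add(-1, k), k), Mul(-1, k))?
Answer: Rational(32, 7) ≈ 4.5714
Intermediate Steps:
Function('K')(R, X) = Add(-2, R) (Function('K')(R, X) = Add(R, -2) = Add(-2, R))
n = Rational(-25, 7) (n = Mul(-25, Pow(7, -1)) = Mul(-25, Rational(1, 7)) = Rational(-25, 7) ≈ -3.5714)
Function('P')(k) = Add(Mul(-1, k), Mul(k, Add(-1, k))) (Function('P')(k) = Add(Mul(k, Add(-1, k)), Mul(-1, k)) = Add(Mul(-1, k), Mul(k, Add(-1, k))))
Mul(Add(n, Function('P')(Add(-5, Mul(-1, -6)))), Function('K')(1, -12)) = Mul(Add(Rational(-25, 7), Mul(Add(-5, Mul(-1, -6)), Add(-2, Add(-5, Mul(-1, -6))))), Add(-2, 1)) = Mul(Add(Rational(-25, 7), Mul(Add(-5, 6), Add(-2, Add(-5, 6)))), -1) = Mul(Add(Rational(-25, 7), Mul(1, Add(-2, 1))), -1) = Mul(Add(Rational(-25, 7), Mul(1, -1)), -1) = Mul(Add(Rational(-25, 7), -1), -1) = Mul(Rational(-32, 7), -1) = Rational(32, 7)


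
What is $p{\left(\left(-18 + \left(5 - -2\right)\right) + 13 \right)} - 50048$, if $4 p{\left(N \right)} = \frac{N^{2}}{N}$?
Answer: $- \frac{100095}{2} \approx -50048.0$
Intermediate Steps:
$p{\left(N \right)} = \frac{N}{4}$ ($p{\left(N \right)} = \frac{N^{2} \frac{1}{N}}{4} = \frac{N}{4}$)
$p{\left(\left(-18 + \left(5 - -2\right)\right) + 13 \right)} - 50048 = \frac{\left(-18 + \left(5 - -2\right)\right) + 13}{4} - 50048 = \frac{\left(-18 + \left(5 + 2\right)\right) + 13}{4} - 50048 = \frac{\left(-18 + 7\right) + 13}{4} - 50048 = \frac{-11 + 13}{4} - 50048 = \frac{1}{4} \cdot 2 - 50048 = \frac{1}{2} - 50048 = - \frac{100095}{2}$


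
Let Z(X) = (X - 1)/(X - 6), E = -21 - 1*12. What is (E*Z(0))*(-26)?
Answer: 143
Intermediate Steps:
E = -33 (E = -21 - 12 = -33)
Z(X) = (-1 + X)/(-6 + X)
(E*Z(0))*(-26) = -33*(-1 + 0)/(-6 + 0)*(-26) = -33*(-1)/(-6)*(-26) = -(-11)*(-1)/2*(-26) = -33*⅙*(-26) = -11/2*(-26) = 143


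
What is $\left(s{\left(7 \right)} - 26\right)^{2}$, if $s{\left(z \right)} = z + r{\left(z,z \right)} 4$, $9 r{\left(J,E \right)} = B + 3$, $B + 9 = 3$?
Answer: $\frac{3721}{9} \approx 413.44$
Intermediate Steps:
$B = -6$ ($B = -9 + 3 = -6$)
$r{\left(J,E \right)} = - \frac{1}{3}$ ($r{\left(J,E \right)} = \frac{-6 + 3}{9} = \frac{1}{9} \left(-3\right) = - \frac{1}{3}$)
$s{\left(z \right)} = - \frac{4}{3} + z$ ($s{\left(z \right)} = z - \frac{4}{3} = - \frac{4}{3} + z$)
$\left(s{\left(7 \right)} - 26\right)^{2} = \left(\left(- \frac{4}{3} + 7\right) - 26\right)^{2} = \left(\frac{17}{3} - 26\right)^{2} = \left(- \frac{61}{3}\right)^{2} = \frac{3721}{9}$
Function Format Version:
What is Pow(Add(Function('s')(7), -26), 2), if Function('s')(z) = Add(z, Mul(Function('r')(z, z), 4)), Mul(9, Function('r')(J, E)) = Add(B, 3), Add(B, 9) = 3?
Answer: Rational(3721, 9) ≈ 413.44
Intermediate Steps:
B = -6 (B = Add(-9, 3) = -6)
Function('r')(J, E) = Rational(-1, 3) (Function('r')(J, E) = Mul(Rational(1, 9), Add(-6, 3)) = Mul(Rational(1, 9), -3) = Rational(-1, 3))
Function('s')(z) = Add(Rational(-4, 3), z) (Function('s')(z) = Add(z, Mul(Rational(-1, 3), 4)) = Add(z, Rational(-4, 3)) = Add(Rational(-4, 3), z))
Pow(Add(Function('s')(7), -26), 2) = Pow(Add(Add(Rational(-4, 3), 7), -26), 2) = Pow(Add(Rational(17, 3), -26), 2) = Pow(Rational(-61, 3), 2) = Rational(3721, 9)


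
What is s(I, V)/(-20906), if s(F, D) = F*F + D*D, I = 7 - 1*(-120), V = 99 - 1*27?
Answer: -21313/20906 ≈ -1.0195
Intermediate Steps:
V = 72 (V = 99 - 27 = 72)
I = 127 (I = 7 + 120 = 127)
s(F, D) = D² + F² (s(F, D) = F² + D² = D² + F²)
s(I, V)/(-20906) = (72² + 127²)/(-20906) = (5184 + 16129)*(-1/20906) = 21313*(-1/20906) = -21313/20906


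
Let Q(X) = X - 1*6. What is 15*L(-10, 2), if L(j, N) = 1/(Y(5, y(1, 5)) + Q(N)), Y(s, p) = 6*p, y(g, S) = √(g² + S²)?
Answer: 3/46 + 9*√26/92 ≈ 0.56403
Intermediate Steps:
Q(X) = -6 + X (Q(X) = X - 6 = -6 + X)
y(g, S) = √(S² + g²)
L(j, N) = 1/(-6 + N + 6*√26) (L(j, N) = 1/(6*√(5² + 1²) + (-6 + N)) = 1/(6*√(25 + 1) + (-6 + N)) = 1/(6*√26 + (-6 + N)) = 1/(-6 + N + 6*√26))
15*L(-10, 2) = 15/(-6 + 2 + 6*√26) = 15/(-4 + 6*√26)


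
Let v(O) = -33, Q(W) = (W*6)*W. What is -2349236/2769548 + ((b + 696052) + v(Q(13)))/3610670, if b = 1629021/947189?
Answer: -776061920963907413/1183977237160412905 ≈ -0.65547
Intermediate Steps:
Q(W) = 6*W² (Q(W) = (6*W)*W = 6*W²)
b = 1629021/947189 (b = 1629021*(1/947189) = 1629021/947189 ≈ 1.7198)
-2349236/2769548 + ((b + 696052) + v(Q(13)))/3610670 = -2349236/2769548 + ((1629021/947189 + 696052) - 33)/3610670 = -2349236*1/2769548 + (659294426849/947189 - 33)*(1/3610670) = -587309/692387 + (659263169612/947189)*(1/3610670) = -587309/692387 + 329631584806/1709993453315 = -776061920963907413/1183977237160412905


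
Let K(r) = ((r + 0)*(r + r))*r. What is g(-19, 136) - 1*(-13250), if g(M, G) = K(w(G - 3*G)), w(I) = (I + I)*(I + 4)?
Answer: 6197707513279426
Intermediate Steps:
w(I) = 2*I*(4 + I) (w(I) = (2*I)*(4 + I) = 2*I*(4 + I))
K(r) = 2*r³ (K(r) = (r*(2*r))*r = (2*r²)*r = 2*r³)
g(M, G) = -128*G³*(4 - 2*G)³ (g(M, G) = 2*(2*(G - 3*G)*(4 + (G - 3*G)))³ = 2*(2*(-2*G)*(4 - 2*G))³ = 2*(-4*G*(4 - 2*G))³ = 2*(-64*G³*(4 - 2*G)³) = -128*G³*(4 - 2*G)³)
g(-19, 136) - 1*(-13250) = 1024*136³*(-2 + 136)³ - 1*(-13250) = 1024*2515456*134³ + 13250 = 1024*2515456*2406104 + 13250 = 6197707513266176 + 13250 = 6197707513279426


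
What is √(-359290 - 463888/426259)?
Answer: I*√65282017683687482/426259 ≈ 599.41*I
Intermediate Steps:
√(-359290 - 463888/426259) = √(-153151059998/426259) = I*√65282017683687482/426259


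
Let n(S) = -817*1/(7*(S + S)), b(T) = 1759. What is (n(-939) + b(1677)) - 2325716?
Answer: -30550737905/13146 ≈ -2.3240e+6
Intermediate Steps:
n(S) = -817/(14*S) (n(S) = -817*1/(14*S) = -817/(14*S))
(n(-939) + b(1677)) - 2325716 = (-817/14/(-939) + 1759) - 2325716 = (-817/14*(-1/939) + 1759) - 2325716 = (817/13146 + 1759) - 2325716 = 23124631/13146 - 2325716 = -30550737905/13146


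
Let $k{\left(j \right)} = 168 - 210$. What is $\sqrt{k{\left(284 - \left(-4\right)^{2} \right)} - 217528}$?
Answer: $i \sqrt{217570} \approx 466.44 i$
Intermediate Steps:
$k{\left(j \right)} = -42$
$\sqrt{k{\left(284 - \left(-4\right)^{2} \right)} - 217528} = \sqrt{-42 - 217528} = \sqrt{-217570} = i \sqrt{217570}$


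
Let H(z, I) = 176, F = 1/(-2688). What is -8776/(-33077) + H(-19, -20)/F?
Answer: -15648323000/33077 ≈ -4.7309e+5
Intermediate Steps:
F = -1/2688 ≈ -0.00037202
-8776/(-33077) + H(-19, -20)/F = -8776/(-33077) + 176/(-1/2688) = -8776*(-1/33077) + 176*(-2688) = 8776/33077 - 473088 = -15648323000/33077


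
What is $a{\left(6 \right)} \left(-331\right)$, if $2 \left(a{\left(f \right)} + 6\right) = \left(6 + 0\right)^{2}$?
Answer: $-3972$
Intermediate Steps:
$a{\left(f \right)} = 12$ ($a{\left(f \right)} = -6 + \frac{\left(6 + 0\right)^{2}}{2} = -6 + \frac{6^{2}}{2} = -6 + \frac{1}{2} \cdot 36 = -6 + 18 = 12$)
$a{\left(6 \right)} \left(-331\right) = 12 \left(-331\right) = -3972$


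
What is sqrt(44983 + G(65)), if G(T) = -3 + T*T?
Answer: sqrt(49205) ≈ 221.82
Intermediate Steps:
G(T) = -3 + T**2
sqrt(44983 + G(65)) = sqrt(44983 + (-3 + 65**2)) = sqrt(44983 + (-3 + 4225)) = sqrt(44983 + 4222) = sqrt(49205)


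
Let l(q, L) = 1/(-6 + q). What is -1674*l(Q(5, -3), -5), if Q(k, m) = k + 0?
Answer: 1674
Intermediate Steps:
Q(k, m) = k
-1674*l(Q(5, -3), -5) = -1674/(-6 + 5) = -1674/(-1) = -1674*(-1) = 1674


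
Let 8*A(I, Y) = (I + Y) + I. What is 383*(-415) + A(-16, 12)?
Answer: -317895/2 ≈ -1.5895e+5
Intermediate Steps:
A(I, Y) = I/4 + Y/8 (A(I, Y) = ((I + Y) + I)/8 = (Y + 2*I)/8 = I/4 + Y/8)
383*(-415) + A(-16, 12) = 383*(-415) + ((1/4)*(-16) + (1/8)*12) = -158945 + (-4 + 3/2) = -158945 - 5/2 = -317895/2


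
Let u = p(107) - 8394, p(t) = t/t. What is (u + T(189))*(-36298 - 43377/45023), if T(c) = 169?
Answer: 13440386411744/45023 ≈ 2.9852e+8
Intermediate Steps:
p(t) = 1
u = -8393 (u = 1 - 8394 = -8393)
(u + T(189))*(-36298 - 43377/45023) = (-8393 + 169)*(-36298 - 43377/45023) = -8224*(-36298 - 43377*1/45023) = -8224*(-36298 - 43377/45023) = -8224*(-1634288231/45023) = 13440386411744/45023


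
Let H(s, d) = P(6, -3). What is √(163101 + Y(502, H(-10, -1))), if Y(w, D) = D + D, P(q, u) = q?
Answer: √163113 ≈ 403.87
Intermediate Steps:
H(s, d) = 6
Y(w, D) = 2*D
√(163101 + Y(502, H(-10, -1))) = √(163101 + 2*6) = √(163101 + 12) = √163113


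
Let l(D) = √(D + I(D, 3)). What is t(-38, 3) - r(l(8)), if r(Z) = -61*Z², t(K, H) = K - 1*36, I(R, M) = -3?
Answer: 231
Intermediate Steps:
t(K, H) = -36 + K (t(K, H) = K - 36 = -36 + K)
l(D) = √(-3 + D) (l(D) = √(D - 3) = √(-3 + D))
t(-38, 3) - r(l(8)) = (-36 - 38) - (-61)*(√(-3 + 8))² = -74 - (-61)*(√5)² = -74 - (-61)*5 = -74 - 1*(-305) = -74 + 305 = 231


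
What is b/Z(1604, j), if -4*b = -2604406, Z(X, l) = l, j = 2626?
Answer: 1302203/5252 ≈ 247.94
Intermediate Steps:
b = 1302203/2 (b = -¼*(-2604406) = 1302203/2 ≈ 6.5110e+5)
b/Z(1604, j) = (1302203/2)/2626 = (1302203/2)*(1/2626) = 1302203/5252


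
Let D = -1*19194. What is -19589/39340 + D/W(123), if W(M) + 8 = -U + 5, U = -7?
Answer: -188792579/39340 ≈ -4799.0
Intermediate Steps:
W(M) = 4 (W(M) = -8 + (-1*(-7) + 5) = -8 + (7 + 5) = -8 + 12 = 4)
D = -19194
-19589/39340 + D/W(123) = -19589/39340 - 19194/4 = -19589*1/39340 - 19194*¼ = -19589/39340 - 9597/2 = -188792579/39340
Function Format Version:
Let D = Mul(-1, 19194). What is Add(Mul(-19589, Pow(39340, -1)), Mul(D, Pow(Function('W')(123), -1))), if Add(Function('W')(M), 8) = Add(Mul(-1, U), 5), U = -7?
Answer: Rational(-188792579, 39340) ≈ -4799.0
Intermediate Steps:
Function('W')(M) = 4 (Function('W')(M) = Add(-8, Add(Mul(-1, -7), 5)) = Add(-8, Add(7, 5)) = Add(-8, 12) = 4)
D = -19194
Add(Mul(-19589, Pow(39340, -1)), Mul(D, Pow(Function('W')(123), -1))) = Add(Mul(-19589, Pow(39340, -1)), Mul(-19194, Pow(4, -1))) = Add(Mul(-19589, Rational(1, 39340)), Mul(-19194, Rational(1, 4))) = Add(Rational(-19589, 39340), Rational(-9597, 2)) = Rational(-188792579, 39340)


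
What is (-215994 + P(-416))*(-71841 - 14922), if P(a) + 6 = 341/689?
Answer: 12912387125817/689 ≈ 1.8741e+10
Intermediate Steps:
P(a) = -3793/689 (P(a) = -6 + 341/689 = -3793/689)
(-215994 + P(-416))*(-71841 - 14922) = (-215994 - 3793/689)*(-71841 - 14922) = -148823659/689*(-86763) = 12912387125817/689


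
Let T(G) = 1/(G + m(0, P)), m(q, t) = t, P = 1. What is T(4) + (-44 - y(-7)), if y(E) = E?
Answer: -184/5 ≈ -36.800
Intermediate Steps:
T(G) = 1/(1 + G) (T(G) = 1/(G + 1) = 1/(1 + G))
T(4) + (-44 - y(-7)) = 1/(1 + 4) + (-44 - 1*(-7)) = 1/5 + (-44 + 7) = ⅕ - 37 = -184/5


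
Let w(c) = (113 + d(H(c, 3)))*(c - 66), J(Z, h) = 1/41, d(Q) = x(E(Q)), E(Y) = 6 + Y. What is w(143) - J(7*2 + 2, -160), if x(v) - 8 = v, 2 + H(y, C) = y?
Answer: 846075/41 ≈ 20636.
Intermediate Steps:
H(y, C) = -2 + y
x(v) = 8 + v
d(Q) = 14 + Q (d(Q) = 8 + (6 + Q) = 14 + Q)
J(Z, h) = 1/41
w(c) = (-66 + c)*(125 + c) (w(c) = (113 + (14 + (-2 + c)))*(c - 66) = (113 + (12 + c))*(-66 + c) = (125 + c)*(-66 + c) = (-66 + c)*(125 + c))
w(143) - J(7*2 + 2, -160) = (-8250 + 143**2 + 59*143) - 1*1/41 = (-8250 + 20449 + 8437) - 1/41 = 20636 - 1/41 = 846075/41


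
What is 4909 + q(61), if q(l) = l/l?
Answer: 4910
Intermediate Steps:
q(l) = 1
4909 + q(61) = 4909 + 1 = 4910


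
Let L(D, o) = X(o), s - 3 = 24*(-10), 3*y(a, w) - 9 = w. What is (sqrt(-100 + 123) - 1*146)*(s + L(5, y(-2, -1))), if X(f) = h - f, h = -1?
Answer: 105412/3 - 722*sqrt(23)/3 ≈ 33983.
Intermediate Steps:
y(a, w) = 3 + w/3
s = -237 (s = 3 + 24*(-10) = 3 - 240 = -237)
X(f) = -1 - f
L(D, o) = -1 - o
(sqrt(-100 + 123) - 1*146)*(s + L(5, y(-2, -1))) = (sqrt(-100 + 123) - 1*146)*(-237 + (-1 - (3 + (1/3)*(-1)))) = (sqrt(23) - 146)*(-237 + (-1 - (3 - 1/3))) = (-146 + sqrt(23))*(-237 + (-1 - 1*8/3)) = (-146 + sqrt(23))*(-237 + (-1 - 8/3)) = (-146 + sqrt(23))*(-237 - 11/3) = (-146 + sqrt(23))*(-722/3) = 105412/3 - 722*sqrt(23)/3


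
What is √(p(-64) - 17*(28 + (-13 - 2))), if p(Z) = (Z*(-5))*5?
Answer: √1379 ≈ 37.135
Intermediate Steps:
p(Z) = -25*Z (p(Z) = -5*Z*5 = -25*Z)
√(p(-64) - 17*(28 + (-13 - 2))) = √(-25*(-64) - 17*(28 + (-13 - 2))) = √(1600 - 17*(28 - 15)) = √(1600 - 17*13) = √(1600 - 221) = √1379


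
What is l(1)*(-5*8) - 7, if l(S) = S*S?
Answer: -47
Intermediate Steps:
l(S) = S²
l(1)*(-5*8) - 7 = 1²*(-5*8) - 7 = 1*(-40) - 7 = -40 - 7 = -47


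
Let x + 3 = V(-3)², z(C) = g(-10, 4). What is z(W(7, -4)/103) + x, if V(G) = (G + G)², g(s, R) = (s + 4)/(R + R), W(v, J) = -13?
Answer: 5169/4 ≈ 1292.3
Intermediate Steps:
g(s, R) = (4 + s)/(2*R) (g(s, R) = (4 + s)/((2*R)) = (4 + s)*(1/(2*R)) = (4 + s)/(2*R))
V(G) = 4*G² (V(G) = (2*G)² = 4*G²)
z(C) = -¾ (z(C) = (½)*(4 - 10)/4 = (½)*(¼)*(-6) = -¾)
x = 1293 (x = -3 + (4*(-3)²)² = -3 + (4*9)² = -3 + 36² = -3 + 1296 = 1293)
z(W(7, -4)/103) + x = -¾ + 1293 = 5169/4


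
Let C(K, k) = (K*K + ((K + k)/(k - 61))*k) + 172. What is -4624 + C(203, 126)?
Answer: 2430659/65 ≈ 37395.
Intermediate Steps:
C(K, k) = 172 + K**2 + k*(K + k)/(-61 + k) (C(K, k) = (K**2 + ((K + k)/(-61 + k))*k) + 172 = (K**2 + k*(K + k)/(-61 + k)) + 172 = 172 + K**2 + k*(K + k)/(-61 + k))
-4624 + C(203, 126) = -4624 + (-10492 + 126**2 - 61*203**2 + 172*126 + 203*126 + 126*203**2)/(-61 + 126) = -4624 + (-10492 + 15876 - 61*41209 + 21672 + 25578 + 126*41209)/65 = -4624 + (-10492 + 15876 - 2513749 + 21672 + 25578 + 5192334)/65 = -4624 + (1/65)*2731219 = -4624 + 2731219/65 = 2430659/65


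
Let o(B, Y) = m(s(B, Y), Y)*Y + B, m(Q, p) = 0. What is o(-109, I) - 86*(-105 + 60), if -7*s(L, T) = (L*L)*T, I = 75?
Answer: 3761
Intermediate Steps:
s(L, T) = -T*L**2/7 (s(L, T) = -L*L*T/7 = -L**2*T/7 = -T*L**2/7)
o(B, Y) = B (o(B, Y) = 0*Y + B = 0 + B = B)
o(-109, I) - 86*(-105 + 60) = -109 - 86*(-105 + 60) = -109 - 86*(-45) = -109 - 1*(-3870) = -109 + 3870 = 3761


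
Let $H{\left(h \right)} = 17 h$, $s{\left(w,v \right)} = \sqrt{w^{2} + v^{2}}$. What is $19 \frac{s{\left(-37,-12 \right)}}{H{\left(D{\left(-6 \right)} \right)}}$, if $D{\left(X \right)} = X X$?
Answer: $\frac{19 \sqrt{1513}}{612} \approx 1.2076$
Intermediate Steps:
$s{\left(w,v \right)} = \sqrt{v^{2} + w^{2}}$
$D{\left(X \right)} = X^{2}$
$19 \frac{s{\left(-37,-12 \right)}}{H{\left(D{\left(-6 \right)} \right)}} = 19 \frac{\sqrt{\left(-12\right)^{2} + \left(-37\right)^{2}}}{17 \left(-6\right)^{2}} = 19 \frac{\sqrt{144 + 1369}}{17 \cdot 36} = 19 \frac{\sqrt{1513}}{612} = \frac{19 \sqrt{1513}}{612}$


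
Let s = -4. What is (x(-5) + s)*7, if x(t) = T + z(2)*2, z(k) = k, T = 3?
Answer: 21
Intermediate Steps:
x(t) = 7 (x(t) = 3 + 2*2 = 3 + 4 = 7)
(x(-5) + s)*7 = (7 - 4)*7 = 3*7 = 21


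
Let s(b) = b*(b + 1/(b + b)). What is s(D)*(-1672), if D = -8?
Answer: -107844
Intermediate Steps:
s(b) = b*(b + 1/(2*b))
s(D)*(-1672) = (½ + (-8)²)*(-1672) = (½ + 64)*(-1672) = (129/2)*(-1672) = -107844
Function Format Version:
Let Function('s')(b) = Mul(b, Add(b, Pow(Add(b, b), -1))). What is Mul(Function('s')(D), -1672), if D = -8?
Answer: -107844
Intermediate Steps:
Function('s')(b) = Mul(b, Add(b, Mul(Rational(1, 2), Pow(b, -1)))) (Function('s')(b) = Mul(b, Add(b, Pow(Mul(2, b), -1))) = Mul(b, Add(b, Mul(Rational(1, 2), Pow(b, -1)))))
Mul(Function('s')(D), -1672) = Mul(Add(Rational(1, 2), Pow(-8, 2)), -1672) = Mul(Add(Rational(1, 2), 64), -1672) = Mul(Rational(129, 2), -1672) = -107844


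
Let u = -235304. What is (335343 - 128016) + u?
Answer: -27977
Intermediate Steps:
(335343 - 128016) + u = (335343 - 128016) - 235304 = 207327 - 235304 = -27977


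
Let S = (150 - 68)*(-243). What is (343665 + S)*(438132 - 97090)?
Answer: 110408596038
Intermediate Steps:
S = -19926 (S = 82*(-243) = -19926)
(343665 + S)*(438132 - 97090) = (343665 - 19926)*(438132 - 97090) = 323739*341042 = 110408596038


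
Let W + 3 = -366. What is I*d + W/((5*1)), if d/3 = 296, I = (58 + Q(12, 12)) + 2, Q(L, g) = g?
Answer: 319311/5 ≈ 63862.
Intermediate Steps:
W = -369 (W = -3 - 366 = -369)
I = 72 (I = (58 + 12) + 2 = 70 + 2 = 72)
d = 888 (d = 3*296 = 888)
I*d + W/((5*1)) = 72*888 - 369/(5*1) = 63936 - 369/5 = 319311/5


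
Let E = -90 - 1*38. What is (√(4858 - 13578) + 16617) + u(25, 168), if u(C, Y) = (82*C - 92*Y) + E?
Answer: 3083 + 4*I*√545 ≈ 3083.0 + 93.381*I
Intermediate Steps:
E = -128 (E = -90 - 38 = -128)
u(C, Y) = -128 - 92*Y + 82*C (u(C, Y) = (82*C - 92*Y) - 128 = (-92*Y + 82*C) - 128 = -128 - 92*Y + 82*C)
(√(4858 - 13578) + 16617) + u(25, 168) = (√(4858 - 13578) + 16617) + (-128 - 92*168 + 82*25) = (√(-8720) + 16617) + (-128 - 15456 + 2050) = (4*I*√545 + 16617) - 13534 = (16617 + 4*I*√545) - 13534 = 3083 + 4*I*√545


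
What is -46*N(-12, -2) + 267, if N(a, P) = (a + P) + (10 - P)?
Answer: 359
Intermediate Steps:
N(a, P) = 10 + a (N(a, P) = (P + a) + (10 - P) = 10 + a)
-46*N(-12, -2) + 267 = -46*(10 - 12) + 267 = -46*(-2) + 267 = 92 + 267 = 359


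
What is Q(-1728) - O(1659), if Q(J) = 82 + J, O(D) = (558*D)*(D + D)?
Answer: -3071547242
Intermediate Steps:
O(D) = 1116*D**2 (O(D) = (558*D)*(2*D) = 1116*D**2)
Q(-1728) - O(1659) = (82 - 1728) - 1116*1659**2 = -1646 - 1116*2752281 = -1646 - 1*3071545596 = -1646 - 3071545596 = -3071547242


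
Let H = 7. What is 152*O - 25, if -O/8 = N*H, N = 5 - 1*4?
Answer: -8537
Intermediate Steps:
N = 1 (N = 5 - 4 = 1)
O = -56 (O = -8*7 = -56)
152*O - 25 = 152*(-56) - 25 = -8512 - 25 = -8537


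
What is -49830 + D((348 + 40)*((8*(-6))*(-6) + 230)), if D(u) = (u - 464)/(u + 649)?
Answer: -3349057290/67211 ≈ -49829.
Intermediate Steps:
D(u) = (-464 + u)/(649 + u)
-49830 + D((348 + 40)*((8*(-6))*(-6) + 230)) = -49830 + (-464 + (348 + 40)*((8*(-6))*(-6) + 230))/(649 + (348 + 40)*((8*(-6))*(-6) + 230)) = -49830 + (-464 + 388*(-48*(-6) + 230))/(649 + 388*(-48*(-6) + 230)) = -49830 + (-464 + 388*(288 + 230))/(649 + 388*(288 + 230)) = -49830 + (-464 + 388*518)/(649 + 388*518) = -49830 + (-464 + 200984)/(649 + 200984) = -49830 + 200520/201633 = -49830 + (1/201633)*200520 = -49830 + 66840/67211 = -3349057290/67211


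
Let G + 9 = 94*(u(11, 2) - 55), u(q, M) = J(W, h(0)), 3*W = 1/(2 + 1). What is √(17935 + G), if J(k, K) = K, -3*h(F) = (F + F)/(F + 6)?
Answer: 2*√3189 ≈ 112.94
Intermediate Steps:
h(F) = -2*F/(3*(6 + F)) (h(F) = -(F + F)/(3*(F + 6)) = -2*F/(3*(6 + F)))
W = ⅑ (W = 1/(3*(2 + 1)) = (⅓)/3 = (⅓)*(⅓) = ⅑ ≈ 0.11111)
u(q, M) = 0 (u(q, M) = -2*0/(18 + 3*0) = -2*0/(18 + 0) = -2*0/18 = -2*0*1/18 = 0)
G = -5179 (G = -9 + 94*(0 - 55) = -9 + 94*(-55) = -9 - 5170 = -5179)
√(17935 + G) = √(17935 - 5179) = √12756 = 2*√3189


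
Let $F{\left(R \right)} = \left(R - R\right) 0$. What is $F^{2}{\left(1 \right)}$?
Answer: $0$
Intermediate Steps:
$F{\left(R \right)} = 0$ ($F{\left(R \right)} = 0 \cdot 0 = 0$)
$F^{2}{\left(1 \right)} = 0^{2} = 0$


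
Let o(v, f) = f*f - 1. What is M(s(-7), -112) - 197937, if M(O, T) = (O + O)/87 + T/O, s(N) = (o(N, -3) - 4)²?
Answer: -17221096/87 ≈ -1.9794e+5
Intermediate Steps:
o(v, f) = -1 + f² (o(v, f) = f² - 1 = -1 + f²)
s(N) = 16 (s(N) = ((-1 + (-3)²) - 4)² = ((-1 + 9) - 4)² = (8 - 4)² = 4² = 16)
M(O, T) = 2*O/87 + T/O (M(O, T) = (2*O)*(1/87) + T/O = 2*O/87 + T/O)
M(s(-7), -112) - 197937 = ((2/87)*16 - 112/16) - 197937 = (32/87 - 112*1/16) - 197937 = (32/87 - 7) - 197937 = -577/87 - 197937 = -17221096/87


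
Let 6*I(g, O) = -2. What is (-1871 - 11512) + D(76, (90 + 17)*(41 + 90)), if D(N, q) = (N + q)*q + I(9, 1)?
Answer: 592584593/3 ≈ 1.9753e+8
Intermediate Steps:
I(g, O) = -1/3 (I(g, O) = (1/6)*(-2) = -1/3)
D(N, q) = -1/3 + q*(N + q) (D(N, q) = (N + q)*q - 1/3 = q*(N + q) - 1/3 = -1/3 + q*(N + q))
(-1871 - 11512) + D(76, (90 + 17)*(41 + 90)) = (-1871 - 11512) + (-1/3 + ((90 + 17)*(41 + 90))**2 + 76*((90 + 17)*(41 + 90))) = -13383 + (-1/3 + (107*131)**2 + 76*(107*131)) = -13383 + (-1/3 + 14017**2 + 76*14017) = -13383 + (-1/3 + 196476289 + 1065292) = -13383 + 592624742/3 = 592584593/3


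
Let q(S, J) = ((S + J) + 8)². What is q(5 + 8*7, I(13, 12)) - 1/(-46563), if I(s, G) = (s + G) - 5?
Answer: 368825524/46563 ≈ 7921.0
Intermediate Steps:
I(s, G) = -5 + G + s (I(s, G) = (G + s) - 5 = -5 + G + s)
q(S, J) = (8 + J + S)² (q(S, J) = ((J + S) + 8)² = (8 + J + S)²)
q(5 + 8*7, I(13, 12)) - 1/(-46563) = (8 + (-5 + 12 + 13) + (5 + 8*7))² - 1/(-46563) = (8 + 20 + (5 + 56))² - 1*(-1/46563) = (8 + 20 + 61)² + 1/46563 = 89² + 1/46563 = 7921 + 1/46563 = 368825524/46563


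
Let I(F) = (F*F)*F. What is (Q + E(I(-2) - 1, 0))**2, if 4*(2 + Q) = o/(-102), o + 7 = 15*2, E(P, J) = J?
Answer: 703921/166464 ≈ 4.2287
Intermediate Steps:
I(F) = F**3 (I(F) = F**2*F = F**3)
o = 23 (o = -7 + 15*2 = -7 + 30 = 23)
Q = -839/408 (Q = -2 + (23/(-102))/4 = -2 + (23*(-1/102))/4 = -2 + (1/4)*(-23/102) = -2 - 23/408 = -839/408 ≈ -2.0564)
(Q + E(I(-2) - 1, 0))**2 = (-839/408 + 0)**2 = (-839/408)**2 = 703921/166464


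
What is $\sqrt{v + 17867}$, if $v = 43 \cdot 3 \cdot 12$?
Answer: $\sqrt{19415} \approx 139.34$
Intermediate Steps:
$v = 1548$ ($v = 129 \cdot 12 = 1548$)
$\sqrt{v + 17867} = \sqrt{1548 + 17867} = \sqrt{19415}$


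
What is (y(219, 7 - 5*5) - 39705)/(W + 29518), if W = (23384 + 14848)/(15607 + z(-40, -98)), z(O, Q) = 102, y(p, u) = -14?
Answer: -623945771/463736494 ≈ -1.3455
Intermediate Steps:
W = 38232/15709 (W = (23384 + 14848)/(15607 + 102) = 38232/15709 ≈ 2.4338)
(y(219, 7 - 5*5) - 39705)/(W + 29518) = (-14 - 39705)/(38232/15709 + 29518) = -39719/463736494/15709 = -39719*15709/463736494 = -623945771/463736494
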